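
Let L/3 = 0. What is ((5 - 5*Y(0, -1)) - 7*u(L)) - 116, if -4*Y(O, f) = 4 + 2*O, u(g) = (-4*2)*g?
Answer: -106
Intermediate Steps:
L = 0 (L = 3*0 = 0)
u(g) = -8*g
Y(O, f) = -1 - O/2 (Y(O, f) = -(4 + 2*O)/4 = -1 - O/2)
((5 - 5*Y(0, -1)) - 7*u(L)) - 116 = ((5 - 5*(-1 - ½*0)) - (-56)*0) - 116 = ((5 - 5*(-1 + 0)) - 7*0) - 116 = ((5 - 5*(-1)) + 0) - 116 = ((5 + 5) + 0) - 116 = (10 + 0) - 116 = 10 - 116 = -106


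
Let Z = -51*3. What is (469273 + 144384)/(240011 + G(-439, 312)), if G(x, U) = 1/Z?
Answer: 93889521/36721682 ≈ 2.5568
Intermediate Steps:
Z = -153
G(x, U) = -1/153 (G(x, U) = 1/(-153) = -1/153)
(469273 + 144384)/(240011 + G(-439, 312)) = (469273 + 144384)/(240011 - 1/153) = 613657/(36721682/153) = 613657*(153/36721682) = 93889521/36721682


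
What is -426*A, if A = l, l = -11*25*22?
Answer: 2577300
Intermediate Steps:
l = -6050 (l = -275*22 = -6050)
A = -6050
-426*A = -426*(-6050) = 2577300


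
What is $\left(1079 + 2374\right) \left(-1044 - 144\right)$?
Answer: $-4102164$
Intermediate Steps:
$\left(1079 + 2374\right) \left(-1044 - 144\right) = 3453 \left(-1188\right) = -4102164$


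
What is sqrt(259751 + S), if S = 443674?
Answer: 5*sqrt(28137) ≈ 838.70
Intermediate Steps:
sqrt(259751 + S) = sqrt(259751 + 443674) = sqrt(703425) = 5*sqrt(28137)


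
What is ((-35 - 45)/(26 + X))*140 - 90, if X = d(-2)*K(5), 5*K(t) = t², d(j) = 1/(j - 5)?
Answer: -94330/177 ≈ -532.94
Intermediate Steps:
d(j) = 1/(-5 + j)
K(t) = t²/5
X = -5/7 (X = ((⅕)*5²)/(-5 - 2) = ((⅕)*25)/(-7) = -⅐*5 = -5/7 ≈ -0.71429)
((-35 - 45)/(26 + X))*140 - 90 = ((-35 - 45)/(26 - 5/7))*140 - 90 = -80/177/7*140 - 90 = -80*7/177*140 - 90 = -560/177*140 - 90 = -78400/177 - 90 = -94330/177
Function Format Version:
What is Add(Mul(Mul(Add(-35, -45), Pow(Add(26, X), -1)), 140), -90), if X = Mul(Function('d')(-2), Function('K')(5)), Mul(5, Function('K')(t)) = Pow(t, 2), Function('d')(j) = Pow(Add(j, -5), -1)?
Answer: Rational(-94330, 177) ≈ -532.94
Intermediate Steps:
Function('d')(j) = Pow(Add(-5, j), -1)
Function('K')(t) = Mul(Rational(1, 5), Pow(t, 2))
X = Rational(-5, 7) (X = Mul(Pow(Add(-5, -2), -1), Mul(Rational(1, 5), Pow(5, 2))) = Mul(Pow(-7, -1), Mul(Rational(1, 5), 25)) = Mul(Rational(-1, 7), 5) = Rational(-5, 7) ≈ -0.71429)
Add(Mul(Mul(Add(-35, -45), Pow(Add(26, X), -1)), 140), -90) = Add(Mul(Mul(Add(-35, -45), Pow(Add(26, Rational(-5, 7)), -1)), 140), -90) = Add(Mul(Mul(-80, Pow(Rational(177, 7), -1)), 140), -90) = Add(Mul(Mul(-80, Rational(7, 177)), 140), -90) = Add(Mul(Rational(-560, 177), 140), -90) = Add(Rational(-78400, 177), -90) = Rational(-94330, 177)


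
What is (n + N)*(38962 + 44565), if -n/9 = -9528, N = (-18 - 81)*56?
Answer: 6699533616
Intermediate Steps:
N = -5544 (N = -99*56 = -5544)
n = 85752 (n = -9*(-9528) = 85752)
(n + N)*(38962 + 44565) = (85752 - 5544)*(38962 + 44565) = 80208*83527 = 6699533616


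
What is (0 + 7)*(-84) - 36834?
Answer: -37422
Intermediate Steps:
(0 + 7)*(-84) - 36834 = 7*(-84) - 36834 = -588 - 36834 = -37422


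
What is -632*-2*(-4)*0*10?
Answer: 0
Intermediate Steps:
-632*-2*(-4)*0*10 = -632*8*0*10 = -0*10 = -632*0 = 0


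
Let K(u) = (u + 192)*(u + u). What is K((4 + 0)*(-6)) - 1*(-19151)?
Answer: 11087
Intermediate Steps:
K(u) = 2*u*(192 + u) (K(u) = (192 + u)*(2*u) = 2*u*(192 + u))
K((4 + 0)*(-6)) - 1*(-19151) = 2*((4 + 0)*(-6))*(192 + (4 + 0)*(-6)) - 1*(-19151) = 2*(4*(-6))*(192 + 4*(-6)) + 19151 = 2*(-24)*(192 - 24) + 19151 = 2*(-24)*168 + 19151 = -8064 + 19151 = 11087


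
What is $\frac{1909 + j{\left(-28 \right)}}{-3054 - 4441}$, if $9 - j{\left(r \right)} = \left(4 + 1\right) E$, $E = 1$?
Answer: $- \frac{1913}{7495} \approx -0.25524$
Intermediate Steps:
$j{\left(r \right)} = 4$ ($j{\left(r \right)} = 9 - \left(4 + 1\right) 1 = 9 - 5 \cdot 1 = 9 - 5 = 4$)
$\frac{1909 + j{\left(-28 \right)}}{-3054 - 4441} = \frac{1909 + 4}{-3054 - 4441} = \frac{1913}{-7495} = 1913 \left(- \frac{1}{7495}\right) = - \frac{1913}{7495}$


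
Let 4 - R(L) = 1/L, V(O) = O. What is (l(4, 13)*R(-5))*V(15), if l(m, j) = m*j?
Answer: 3276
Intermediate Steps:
R(L) = 4 - 1/L
l(m, j) = j*m
(l(4, 13)*R(-5))*V(15) = ((13*4)*(4 - 1/(-5)))*15 = (52*(4 - 1*(-⅕)))*15 = (52*(4 + ⅕))*15 = (52*(21/5))*15 = (1092/5)*15 = 3276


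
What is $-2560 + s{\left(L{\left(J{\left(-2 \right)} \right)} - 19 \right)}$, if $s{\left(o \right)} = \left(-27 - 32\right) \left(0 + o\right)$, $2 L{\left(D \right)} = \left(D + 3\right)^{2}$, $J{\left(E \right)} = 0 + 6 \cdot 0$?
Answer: $- \frac{3409}{2} \approx -1704.5$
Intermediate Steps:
$J{\left(E \right)} = 0$ ($J{\left(E \right)} = 0 + 0 = 0$)
$L{\left(D \right)} = \frac{\left(3 + D\right)^{2}}{2}$ ($L{\left(D \right)} = \frac{\left(D + 3\right)^{2}}{2} = \frac{\left(3 + D\right)^{2}}{2}$)
$s{\left(o \right)} = - 59 o$
$-2560 + s{\left(L{\left(J{\left(-2 \right)} \right)} - 19 \right)} = -2560 - 59 \left(\frac{\left(3 + 0\right)^{2}}{2} - 19\right) = -2560 - 59 \left(\frac{3^{2}}{2} - 19\right) = -2560 - 59 \left(\frac{1}{2} \cdot 9 - 19\right) = -2560 - 59 \left(\frac{9}{2} - 19\right) = -2560 - - \frac{1711}{2} = -2560 + \frac{1711}{2} = - \frac{3409}{2}$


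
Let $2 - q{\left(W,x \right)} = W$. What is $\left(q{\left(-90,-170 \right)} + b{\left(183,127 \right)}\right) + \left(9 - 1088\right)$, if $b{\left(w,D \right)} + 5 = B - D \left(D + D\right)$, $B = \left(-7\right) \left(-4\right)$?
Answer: $-33222$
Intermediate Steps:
$q{\left(W,x \right)} = 2 - W$
$B = 28$
$b{\left(w,D \right)} = 23 - 2 D^{2}$ ($b{\left(w,D \right)} = -5 - \left(-28 + D \left(D + D\right)\right) = -5 - \left(-28 + D 2 D\right) = -5 - \left(-28 + 2 D^{2}\right) = 23 - 2 D^{2}$)
$\left(q{\left(-90,-170 \right)} + b{\left(183,127 \right)}\right) + \left(9 - 1088\right) = \left(\left(2 - -90\right) + \left(23 - 2 \cdot 127^{2}\right)\right) + \left(9 - 1088\right) = \left(\left(2 + 90\right) + \left(23 - 32258\right)\right) + \left(9 - 1088\right) = \left(92 + \left(23 - 32258\right)\right) - 1079 = \left(92 - 32235\right) - 1079 = -32143 - 1079 = -33222$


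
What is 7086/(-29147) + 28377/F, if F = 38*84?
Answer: 268161969/31012408 ≈ 8.6469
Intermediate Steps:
F = 3192
7086/(-29147) + 28377/F = 7086/(-29147) + 28377/3192 = 7086*(-1/29147) + 28377*(1/3192) = -7086/29147 + 9459/1064 = 268161969/31012408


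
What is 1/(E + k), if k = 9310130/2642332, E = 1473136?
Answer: 1321166/1946261851641 ≈ 6.7882e-7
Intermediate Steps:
k = 4655065/1321166 (k = 9310130*(1/2642332) = 4655065/1321166 ≈ 3.5235)
1/(E + k) = 1/(1473136 + 4655065/1321166) = 1/(1946261851641/1321166) = 1321166/1946261851641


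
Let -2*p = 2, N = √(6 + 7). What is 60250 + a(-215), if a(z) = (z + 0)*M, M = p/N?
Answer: 60250 + 215*√13/13 ≈ 60310.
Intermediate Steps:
N = √13 ≈ 3.6056
p = -1 (p = -½*2 = -1)
M = -√13/13 (M = -1/(√13) = -√13/13 ≈ -0.27735)
a(z) = -z*√13/13 (a(z) = (z + 0)*(-√13/13) = z*(-√13/13) = -z*√13/13)
60250 + a(-215) = 60250 - 1/13*(-215)*√13 = 60250 + 215*√13/13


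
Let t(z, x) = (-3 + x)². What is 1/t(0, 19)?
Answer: 1/256 ≈ 0.0039063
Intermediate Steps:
1/t(0, 19) = 1/((-3 + 19)²) = 1/(16²) = 1/256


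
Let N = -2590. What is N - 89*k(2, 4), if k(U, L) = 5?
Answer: -3035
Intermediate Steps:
N - 89*k(2, 4) = -2590 - 89*5 = -2590 - 1*445 = -2590 - 445 = -3035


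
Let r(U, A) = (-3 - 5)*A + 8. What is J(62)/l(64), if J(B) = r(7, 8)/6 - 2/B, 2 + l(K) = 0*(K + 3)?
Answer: 871/186 ≈ 4.6828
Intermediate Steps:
l(K) = -2 (l(K) = -2 + 0*(K + 3) = -2 + 0*(3 + K) = -2 + 0 = -2)
r(U, A) = 8 - 8*A (r(U, A) = -8*A + 8 = 8 - 8*A)
J(B) = -28/3 - 2/B (J(B) = (8 - 8*8)/6 - 2/B = (8 - 64)*(⅙) - 2/B = -56*⅙ - 2/B = -28/3 - 2/B)
J(62)/l(64) = (-28/3 - 2/62)/(-2) = (-28/3 - 2*1/62)*(-½) = (-28/3 - 1/31)*(-½) = -871/93*(-½) = 871/186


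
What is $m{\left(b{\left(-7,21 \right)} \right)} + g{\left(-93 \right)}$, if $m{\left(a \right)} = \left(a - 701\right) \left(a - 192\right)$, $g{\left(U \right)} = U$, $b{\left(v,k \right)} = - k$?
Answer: $153693$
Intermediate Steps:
$m{\left(a \right)} = \left(-701 + a\right) \left(-192 + a\right)$
$m{\left(b{\left(-7,21 \right)} \right)} + g{\left(-93 \right)} = \left(134592 + \left(\left(-1\right) 21\right)^{2} - 893 \left(\left(-1\right) 21\right)\right) - 93 = \left(134592 + \left(-21\right)^{2} - -18753\right) - 93 = \left(134592 + 441 + 18753\right) - 93 = 153786 - 93 = 153693$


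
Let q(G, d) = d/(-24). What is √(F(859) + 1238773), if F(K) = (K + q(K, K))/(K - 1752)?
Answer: √142251487913082/10716 ≈ 1113.0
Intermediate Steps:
q(G, d) = -d/24 (q(G, d) = d*(-1/24) = -d/24)
F(K) = 23*K/(24*(-1752 + K)) (F(K) = (K - K/24)/(K - 1752) = (23*K/24)/(-1752 + K) = 23*K/(24*(-1752 + K)))
√(F(859) + 1238773) = √((23/24)*859/(-1752 + 859) + 1238773) = √((23/24)*859/(-893) + 1238773) = √((23/24)*859*(-1/893) + 1238773) = √(-19757/21432 + 1238773) = √(26549363179/21432) = √142251487913082/10716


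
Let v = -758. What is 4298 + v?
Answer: 3540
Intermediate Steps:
4298 + v = 4298 - 758 = 3540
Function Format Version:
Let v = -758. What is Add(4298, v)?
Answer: 3540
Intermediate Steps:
Add(4298, v) = Add(4298, -758) = 3540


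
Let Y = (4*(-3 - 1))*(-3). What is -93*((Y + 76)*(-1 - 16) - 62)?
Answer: 201810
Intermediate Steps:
Y = 48 (Y = (4*(-4))*(-3) = -16*(-3) = 48)
-93*((Y + 76)*(-1 - 16) - 62) = -93*((48 + 76)*(-1 - 16) - 62) = -93*(124*(-17) - 62) = -93*(-2108 - 62) = -93*(-2170) = 201810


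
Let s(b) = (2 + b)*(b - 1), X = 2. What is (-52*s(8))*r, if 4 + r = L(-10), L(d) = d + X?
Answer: 43680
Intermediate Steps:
s(b) = (-1 + b)*(2 + b) (s(b) = (2 + b)*(-1 + b) = (-1 + b)*(2 + b))
L(d) = 2 + d (L(d) = d + 2 = 2 + d)
r = -12 (r = -4 + (2 - 10) = -4 - 8 = -12)
(-52*s(8))*r = -52*(-2 + 8 + 8²)*(-12) = -52*(-2 + 8 + 64)*(-12) = -52*70*(-12) = -3640*(-12) = 43680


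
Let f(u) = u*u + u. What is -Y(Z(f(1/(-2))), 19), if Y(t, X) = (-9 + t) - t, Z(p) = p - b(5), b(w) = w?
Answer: 9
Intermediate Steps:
f(u) = u + u**2 (f(u) = u**2 + u = u + u**2)
Z(p) = -5 + p (Z(p) = p - 1*5 = p - 5 = -5 + p)
Y(t, X) = -9
-Y(Z(f(1/(-2))), 19) = -1*(-9) = 9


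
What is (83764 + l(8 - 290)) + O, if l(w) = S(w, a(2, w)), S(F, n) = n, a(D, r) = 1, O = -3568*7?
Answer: 58789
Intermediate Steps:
O = -24976
l(w) = 1
(83764 + l(8 - 290)) + O = (83764 + 1) - 24976 = 83765 - 24976 = 58789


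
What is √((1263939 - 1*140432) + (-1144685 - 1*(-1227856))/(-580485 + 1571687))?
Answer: √1103824818106389170/991202 ≈ 1060.0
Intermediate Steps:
√((1263939 - 1*140432) + (-1144685 - 1*(-1227856))/(-580485 + 1571687)) = √((1263939 - 140432) + (-1144685 + 1227856)/991202) = √(1123507 + 83171*(1/991202)) = √(1123507 + 83171/991202) = √(1113622468585/991202) = √1103824818106389170/991202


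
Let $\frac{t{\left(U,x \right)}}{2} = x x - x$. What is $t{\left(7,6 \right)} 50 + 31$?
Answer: $3031$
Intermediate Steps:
$t{\left(U,x \right)} = - 2 x + 2 x^{2}$ ($t{\left(U,x \right)} = 2 \left(x x - x\right) = 2 \left(x^{2} - x\right) = - 2 x + 2 x^{2}$)
$t{\left(7,6 \right)} 50 + 31 = 2 \cdot 6 \left(-1 + 6\right) 50 + 31 = 2 \cdot 6 \cdot 5 \cdot 50 + 31 = 60 \cdot 50 + 31 = 3000 + 31 = 3031$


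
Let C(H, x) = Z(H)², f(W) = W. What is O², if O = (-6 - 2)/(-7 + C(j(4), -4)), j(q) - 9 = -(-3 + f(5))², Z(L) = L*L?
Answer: 16/95481 ≈ 0.00016757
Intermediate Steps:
Z(L) = L²
j(q) = 5 (j(q) = 9 - (-3 + 5)² = 9 - 1*2² = 9 - 1*4 = 9 - 4 = 5)
C(H, x) = H⁴ (C(H, x) = (H²)² = H⁴)
O = -4/309 (O = (-6 - 2)/(-7 + 5⁴) = -8/(-7 + 625) = -8/618 = -8*1/618 = -4/309 ≈ -0.012945)
O² = (-4/309)² = 16/95481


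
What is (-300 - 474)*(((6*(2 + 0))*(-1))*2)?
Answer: 18576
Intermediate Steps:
(-300 - 474)*(((6*(2 + 0))*(-1))*2) = -774*(6*2)*(-1)*2 = -774*12*(-1)*2 = -(-9288)*2 = -774*(-24) = 18576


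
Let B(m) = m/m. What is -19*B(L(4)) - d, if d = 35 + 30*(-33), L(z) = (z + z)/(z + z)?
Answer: 936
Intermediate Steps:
L(z) = 1 (L(z) = (2*z)/((2*z)) = (2*z)*(1/(2*z)) = 1)
d = -955 (d = 35 - 990 = -955)
B(m) = 1
-19*B(L(4)) - d = -19*1 - 1*(-955) = -19 + 955 = 936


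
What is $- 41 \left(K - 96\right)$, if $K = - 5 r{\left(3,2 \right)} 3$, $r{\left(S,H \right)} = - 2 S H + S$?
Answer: $-1599$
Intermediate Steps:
$r{\left(S,H \right)} = S - 2 H S$ ($r{\left(S,H \right)} = - 2 H S + S = S - 2 H S$)
$K = 135$ ($K = - 5 \cdot 3 \left(1 - 4\right) 3 = - 5 \cdot 3 \left(-3\right) 3 = \left(-5\right) \left(-9\right) 3 = 45 \cdot 3 = 135$)
$- 41 \left(K - 96\right) = - 41 \left(135 - 96\right) = \left(-41\right) 39 = -1599$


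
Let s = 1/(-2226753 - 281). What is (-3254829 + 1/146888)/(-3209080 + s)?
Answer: 532367268835615067/524884457855945124 ≈ 1.0143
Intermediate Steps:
s = -1/2227034 (s = 1/(-2227034) = -1/2227034 ≈ -4.4903e-7)
(-3254829 + 1/146888)/(-3209080 + s) = (-3254829 + 1/146888)/(-3209080 - 1/2227034) = (-3254829 + 1/146888)/(-7146730268721/2227034) = -478095322151/146888*(-2227034/7146730268721) = 532367268835615067/524884457855945124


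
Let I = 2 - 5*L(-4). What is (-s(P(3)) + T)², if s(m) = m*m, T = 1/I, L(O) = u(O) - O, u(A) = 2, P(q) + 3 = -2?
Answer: 491401/784 ≈ 626.79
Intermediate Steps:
P(q) = -5 (P(q) = -3 - 2 = -5)
L(O) = 2 - O
I = -28 (I = 2 - 5*(2 - 1*(-4)) = 2 - 5*(2 + 4) = 2 - 5*6 = 2 - 30 = -28)
T = -1/28 (T = 1/(-28) = -1/28 ≈ -0.035714)
s(m) = m²
(-s(P(3)) + T)² = (-1*(-5)² - 1/28)² = (-1*25 - 1/28)² = (-25 - 1/28)² = (-701/28)² = 491401/784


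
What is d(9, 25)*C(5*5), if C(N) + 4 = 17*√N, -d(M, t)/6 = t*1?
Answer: -12150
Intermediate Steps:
d(M, t) = -6*t
C(N) = -4 + 17*√N
d(9, 25)*C(5*5) = (-6*25)*(-4 + 17*√(5*5)) = -150*(-4 + 17*√25) = -150*(-4 + 17*5) = -150*(-4 + 85) = -150*81 = -12150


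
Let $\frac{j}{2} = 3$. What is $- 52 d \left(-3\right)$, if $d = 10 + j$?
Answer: $2496$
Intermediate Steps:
$j = 6$ ($j = 2 \cdot 3 = 6$)
$d = 16$ ($d = 10 + 6 = 16$)
$- 52 d \left(-3\right) = \left(-52\right) 16 \left(-3\right) = \left(-832\right) \left(-3\right) = 2496$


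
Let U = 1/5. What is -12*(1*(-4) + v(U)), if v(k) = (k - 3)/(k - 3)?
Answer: 36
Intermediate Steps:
U = 1/5 ≈ 0.20000
v(k) = 1 (v(k) = (-3 + k)/(-3 + k) = 1)
-12*(1*(-4) + v(U)) = -12*(1*(-4) + 1) = -12*(-4 + 1) = -12*(-3) = 36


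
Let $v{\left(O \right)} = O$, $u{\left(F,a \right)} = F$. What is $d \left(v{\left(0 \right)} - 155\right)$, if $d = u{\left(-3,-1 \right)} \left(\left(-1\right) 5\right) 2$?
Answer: $-4650$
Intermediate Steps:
$d = 30$ ($d = - 3 \left(\left(-1\right) 5\right) 2 = \left(-3\right) \left(-5\right) 2 = 15 \cdot 2 = 30$)
$d \left(v{\left(0 \right)} - 155\right) = 30 \left(0 - 155\right) = 30 \left(-155\right) = -4650$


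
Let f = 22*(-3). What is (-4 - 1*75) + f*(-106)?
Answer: 6917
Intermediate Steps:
f = -66
(-4 - 1*75) + f*(-106) = (-4 - 1*75) - 66*(-106) = (-4 - 75) + 6996 = -79 + 6996 = 6917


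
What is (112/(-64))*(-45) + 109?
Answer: 751/4 ≈ 187.75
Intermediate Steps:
(112/(-64))*(-45) + 109 = (112*(-1/64))*(-45) + 109 = -7/4*(-45) + 109 = 315/4 + 109 = 751/4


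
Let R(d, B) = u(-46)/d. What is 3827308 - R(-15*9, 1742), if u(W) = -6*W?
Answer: 172228952/45 ≈ 3.8273e+6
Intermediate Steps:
R(d, B) = 276/d (R(d, B) = (-6*(-46))/d = 276/d)
3827308 - R(-15*9, 1742) = 3827308 - 276/((-15*9)) = 3827308 - 276/(-135) = 3827308 - 276*(-1)/135 = 3827308 - 1*(-92/45) = 3827308 + 92/45 = 172228952/45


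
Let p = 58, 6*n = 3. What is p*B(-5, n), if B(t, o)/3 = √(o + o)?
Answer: 174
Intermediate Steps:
n = ½ (n = (⅙)*3 = ½ ≈ 0.50000)
B(t, o) = 3*√2*√o (B(t, o) = 3*√(o + o) = 3*√(2*o) = 3*(√2*√o) = 3*√2*√o)
p*B(-5, n) = 58*(3*√2*√(½)) = 58*(3*√2*(√2/2)) = 58*3 = 174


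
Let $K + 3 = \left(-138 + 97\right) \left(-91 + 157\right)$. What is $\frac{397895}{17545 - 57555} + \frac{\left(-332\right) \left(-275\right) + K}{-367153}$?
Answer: $- \frac{29926573769}{2937958306} \approx -10.186$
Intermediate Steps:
$K = -2709$ ($K = -3 + \left(-138 + 97\right) \left(-91 + 157\right) = -3 - 2706 = -2709$)
$\frac{397895}{17545 - 57555} + \frac{\left(-332\right) \left(-275\right) + K}{-367153} = \frac{397895}{17545 - 57555} + \frac{\left(-332\right) \left(-275\right) - 2709}{-367153} = \frac{397895}{-40010} + \left(91300 - 2709\right) \left(- \frac{1}{367153}\right) = 397895 \left(- \frac{1}{40010}\right) + 88591 \left(- \frac{1}{367153}\right) = - \frac{79579}{8002} - \frac{88591}{367153} = - \frac{29926573769}{2937958306}$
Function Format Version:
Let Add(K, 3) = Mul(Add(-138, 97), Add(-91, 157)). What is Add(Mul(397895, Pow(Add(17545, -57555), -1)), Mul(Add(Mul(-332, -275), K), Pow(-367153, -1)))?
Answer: Rational(-29926573769, 2937958306) ≈ -10.186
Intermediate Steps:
K = -2709 (K = Add(-3, Mul(Add(-138, 97), Add(-91, 157))) = Add(-3, Mul(-41, 66)) = Add(-3, -2706) = -2709)
Add(Mul(397895, Pow(Add(17545, -57555), -1)), Mul(Add(Mul(-332, -275), K), Pow(-367153, -1))) = Add(Mul(397895, Pow(Add(17545, -57555), -1)), Mul(Add(Mul(-332, -275), -2709), Pow(-367153, -1))) = Add(Mul(397895, Pow(-40010, -1)), Mul(Add(91300, -2709), Rational(-1, 367153))) = Add(Mul(397895, Rational(-1, 40010)), Mul(88591, Rational(-1, 367153))) = Add(Rational(-79579, 8002), Rational(-88591, 367153)) = Rational(-29926573769, 2937958306)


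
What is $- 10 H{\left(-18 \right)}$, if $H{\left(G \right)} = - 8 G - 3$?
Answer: $-1410$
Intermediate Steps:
$H{\left(G \right)} = -3 - 8 G$ ($H{\left(G \right)} = - 8 G - 3 = -3 - 8 G$)
$- 10 H{\left(-18 \right)} = - 10 \left(-3 - -144\right) = - 10 \left(-3 + 144\right) = \left(-10\right) 141 = -1410$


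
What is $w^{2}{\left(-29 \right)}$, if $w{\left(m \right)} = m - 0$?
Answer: $841$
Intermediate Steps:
$w{\left(m \right)} = m$ ($w{\left(m \right)} = m + 0 = m$)
$w^{2}{\left(-29 \right)} = \left(-29\right)^{2} = 841$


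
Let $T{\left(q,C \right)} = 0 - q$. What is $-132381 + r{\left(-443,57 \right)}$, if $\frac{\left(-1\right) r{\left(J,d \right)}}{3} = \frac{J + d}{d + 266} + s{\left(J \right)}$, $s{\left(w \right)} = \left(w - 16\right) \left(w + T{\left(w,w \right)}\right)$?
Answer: $- \frac{42757905}{323} \approx -1.3238 \cdot 10^{5}$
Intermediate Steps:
$T{\left(q,C \right)} = - q$
$s{\left(w \right)} = 0$ ($s{\left(w \right)} = \left(w - 16\right) \left(w - w\right) = \left(-16 + w\right) 0 = 0$)
$r{\left(J,d \right)} = - \frac{3 \left(J + d\right)}{266 + d}$ ($r{\left(J,d \right)} = - 3 \left(\frac{J + d}{d + 266} + 0\right) = - 3 \left(\frac{J + d}{266 + d} + 0\right) = - 3 \frac{J + d}{266 + d} = - \frac{3 \left(J + d\right)}{266 + d}$)
$-132381 + r{\left(-443,57 \right)} = -132381 + \frac{3 \left(\left(-1\right) \left(-443\right) - 57\right)}{266 + 57} = -132381 + \frac{3 \left(443 - 57\right)}{323} = -132381 + 3 \cdot \frac{1}{323} \cdot 386 = -132381 + \frac{1158}{323} = - \frac{42757905}{323}$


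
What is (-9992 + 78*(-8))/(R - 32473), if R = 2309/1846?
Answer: 19597136/59942849 ≈ 0.32693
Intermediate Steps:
R = 2309/1846 (R = 2309*(1/1846) = 2309/1846 ≈ 1.2508)
(-9992 + 78*(-8))/(R - 32473) = (-9992 + 78*(-8))/(2309/1846 - 32473) = (-9992 - 624)/(-59942849/1846) = -10616*(-1846/59942849) = 19597136/59942849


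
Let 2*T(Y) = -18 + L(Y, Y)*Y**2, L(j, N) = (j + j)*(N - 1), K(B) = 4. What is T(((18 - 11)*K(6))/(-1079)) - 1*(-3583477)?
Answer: 4857237165038169772/1355457106081 ≈ 3.5835e+6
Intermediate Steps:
L(j, N) = 2*j*(-1 + N) (L(j, N) = (2*j)*(-1 + N) = 2*j*(-1 + N))
T(Y) = -9 + Y**3*(-1 + Y) (T(Y) = (-18 + (2*Y*(-1 + Y))*Y**2)/2 = (-18 + 2*Y**3*(-1 + Y))/2 = -9 + Y**3*(-1 + Y))
T(((18 - 11)*K(6))/(-1079)) - 1*(-3583477) = (-9 + (((18 - 11)*4)/(-1079))**3*(-1 + ((18 - 11)*4)/(-1079))) - 1*(-3583477) = (-9 + ((7*4)*(-1/1079))**3*(-1 + (7*4)*(-1/1079))) + 3583477 = (-9 + (28*(-1/1079))**3*(-1 + 28*(-1/1079))) + 3583477 = (-9 + (-28/1079)**3*(-1 - 28/1079)) + 3583477 = (-9 - 21952/1256216039*(-1107/1079)) + 3583477 = (-9 + 24300864/1355457106081) + 3583477 = -12199089653865/1355457106081 + 3583477 = 4857237165038169772/1355457106081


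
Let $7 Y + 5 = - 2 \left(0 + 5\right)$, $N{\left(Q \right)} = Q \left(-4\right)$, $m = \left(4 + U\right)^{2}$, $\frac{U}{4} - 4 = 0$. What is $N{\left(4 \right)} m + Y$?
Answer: $- \frac{44815}{7} \approx -6402.1$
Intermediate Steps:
$U = 16$ ($U = 16 + 4 \cdot 0 = 16 + 0 = 16$)
$m = 400$ ($m = \left(4 + 16\right)^{2} = 20^{2} = 400$)
$N{\left(Q \right)} = - 4 Q$
$Y = - \frac{15}{7}$ ($Y = - \frac{5}{7} + \frac{\left(-2\right) \left(0 + 5\right)}{7} = - \frac{5}{7} + \frac{\left(-2\right) 5}{7} = - \frac{5}{7} + \frac{1}{7} \left(-10\right) = - \frac{5}{7} - \frac{10}{7} = - \frac{15}{7} \approx -2.1429$)
$N{\left(4 \right)} m + Y = \left(-4\right) 4 \cdot 400 - \frac{15}{7} = \left(-16\right) 400 - \frac{15}{7} = -6400 - \frac{15}{7} = - \frac{44815}{7}$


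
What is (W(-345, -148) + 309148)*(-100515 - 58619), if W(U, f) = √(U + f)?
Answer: -49195957832 - 159134*I*√493 ≈ -4.9196e+10 - 3.5333e+6*I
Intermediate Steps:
(W(-345, -148) + 309148)*(-100515 - 58619) = (√(-345 - 148) + 309148)*(-100515 - 58619) = (√(-493) + 309148)*(-159134) = (I*√493 + 309148)*(-159134) = (309148 + I*√493)*(-159134) = -49195957832 - 159134*I*√493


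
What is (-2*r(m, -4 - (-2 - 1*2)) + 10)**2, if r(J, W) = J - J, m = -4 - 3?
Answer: 100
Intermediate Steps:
m = -7
r(J, W) = 0
(-2*r(m, -4 - (-2 - 1*2)) + 10)**2 = (-2*0 + 10)**2 = (0 + 10)**2 = 10**2 = 100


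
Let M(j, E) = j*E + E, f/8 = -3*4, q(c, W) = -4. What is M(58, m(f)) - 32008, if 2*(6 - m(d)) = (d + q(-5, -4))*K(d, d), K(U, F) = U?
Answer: -314854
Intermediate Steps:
f = -96 (f = 8*(-3*4) = 8*(-12) = -96)
m(d) = 6 - d*(-4 + d)/2 (m(d) = 6 - (d - 4)*d/2 = 6 - (-4 + d)*d/2 = 6 - d*(-4 + d)/2)
M(j, E) = E + E*j (M(j, E) = E*j + E = E + E*j)
M(58, m(f)) - 32008 = (6 + 2*(-96) - 1/2*(-96)**2)*(1 + 58) - 32008 = (6 - 192 - 1/2*9216)*59 - 32008 = (6 - 192 - 4608)*59 - 32008 = -4794*59 - 32008 = -282846 - 32008 = -314854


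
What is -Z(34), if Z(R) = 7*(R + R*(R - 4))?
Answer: -7378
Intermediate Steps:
Z(R) = 7*R + 7*R*(-4 + R) (Z(R) = 7*(R + R*(-4 + R)) = 7*R + 7*R*(-4 + R))
-Z(34) = -7*34*(-3 + 34) = -7*34*31 = -1*7378 = -7378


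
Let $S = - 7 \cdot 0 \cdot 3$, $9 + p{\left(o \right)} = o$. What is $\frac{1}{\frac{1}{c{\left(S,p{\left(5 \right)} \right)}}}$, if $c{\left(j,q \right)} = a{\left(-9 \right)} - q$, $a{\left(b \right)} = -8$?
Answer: $-4$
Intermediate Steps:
$p{\left(o \right)} = -9 + o$
$S = 0$ ($S = \left(-7\right) 0 = 0$)
$c{\left(j,q \right)} = -8 - q$
$\frac{1}{\frac{1}{c{\left(S,p{\left(5 \right)} \right)}}} = \frac{1}{\frac{1}{-8 - \left(-9 + 5\right)}} = \frac{1}{\frac{1}{-8 - -4}} = \frac{1}{\frac{1}{-8 + 4}} = \frac{1}{\frac{1}{-4}} = \frac{1}{- \frac{1}{4}} = -4$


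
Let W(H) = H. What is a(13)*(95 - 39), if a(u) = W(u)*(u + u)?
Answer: 18928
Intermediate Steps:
a(u) = 2*u² (a(u) = u*(u + u) = u*(2*u) = 2*u²)
a(13)*(95 - 39) = (2*13²)*(95 - 39) = (2*169)*56 = 338*56 = 18928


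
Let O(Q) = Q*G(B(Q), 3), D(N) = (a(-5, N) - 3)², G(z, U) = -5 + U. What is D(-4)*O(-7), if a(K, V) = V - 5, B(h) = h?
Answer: 2016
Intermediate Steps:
a(K, V) = -5 + V
D(N) = (-8 + N)² (D(N) = ((-5 + N) - 3)² = (-8 + N)²)
O(Q) = -2*Q (O(Q) = Q*(-5 + 3) = Q*(-2) = -2*Q)
D(-4)*O(-7) = (-8 - 4)²*(-2*(-7)) = (-12)²*14 = 144*14 = 2016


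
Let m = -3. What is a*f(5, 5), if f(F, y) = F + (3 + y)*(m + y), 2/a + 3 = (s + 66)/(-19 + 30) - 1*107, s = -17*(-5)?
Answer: -154/353 ≈ -0.43626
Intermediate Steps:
s = 85
a = -22/1059 (a = 2/(-3 + ((85 + 66)/(-19 + 30) - 1*107)) = 2/(-3 + (151/11 - 107)) = 2/(-3 - 1026/11) = 2/(-1059/11) = 2*(-11/1059) = -22/1059 ≈ -0.020774)
f(F, y) = F + (-3 + y)*(3 + y) (f(F, y) = F + (3 + y)*(-3 + y) = F + (-3 + y)*(3 + y))
a*f(5, 5) = -22*(-9 + 5 + 5²)/1059 = -22*(-9 + 5 + 25)/1059 = -22/1059*21 = -154/353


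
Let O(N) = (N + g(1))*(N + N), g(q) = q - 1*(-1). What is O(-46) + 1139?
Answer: 5187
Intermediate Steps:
g(q) = 1 + q (g(q) = q + 1 = 1 + q)
O(N) = 2*N*(2 + N) (O(N) = (N + (1 + 1))*(N + N) = (N + 2)*(2*N) = (2 + N)*(2*N) = 2*N*(2 + N))
O(-46) + 1139 = 2*(-46)*(2 - 46) + 1139 = 2*(-46)*(-44) + 1139 = 4048 + 1139 = 5187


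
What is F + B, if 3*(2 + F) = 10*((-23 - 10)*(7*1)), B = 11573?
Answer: 10801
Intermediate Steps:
F = -772 (F = -2 + (10*((-23 - 10)*(7*1)))/3 = -2 + (10*(-33*7))/3 = -2 + (10*(-231))/3 = -2 + (1/3)*(-2310) = -2 - 770 = -772)
F + B = -772 + 11573 = 10801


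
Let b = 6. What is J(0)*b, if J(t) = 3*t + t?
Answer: 0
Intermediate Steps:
J(t) = 4*t
J(0)*b = (4*0)*6 = 0*6 = 0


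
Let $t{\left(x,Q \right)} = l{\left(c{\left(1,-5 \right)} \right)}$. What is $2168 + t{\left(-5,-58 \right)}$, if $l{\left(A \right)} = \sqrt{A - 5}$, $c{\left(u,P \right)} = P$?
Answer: $2168 + i \sqrt{10} \approx 2168.0 + 3.1623 i$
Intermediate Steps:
$l{\left(A \right)} = \sqrt{-5 + A}$
$t{\left(x,Q \right)} = i \sqrt{10}$ ($t{\left(x,Q \right)} = \sqrt{-5 - 5} = \sqrt{-10} = i \sqrt{10}$)
$2168 + t{\left(-5,-58 \right)} = 2168 + i \sqrt{10}$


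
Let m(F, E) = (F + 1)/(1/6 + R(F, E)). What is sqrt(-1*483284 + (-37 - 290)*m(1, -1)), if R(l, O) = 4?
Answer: 2*I*sqrt(3021506)/5 ≈ 695.3*I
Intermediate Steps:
m(F, E) = 6/25 + 6*F/25 (m(F, E) = (F + 1)/(1/6 + 4) = (1 + F)/(1/6 + 4) = (1 + F)/(25/6) = (1 + F)*(6/25) = 6/25 + 6*F/25)
sqrt(-1*483284 + (-37 - 290)*m(1, -1)) = sqrt(-1*483284 + (-37 - 290)*(6/25 + (6/25)*1)) = sqrt(-483284 - 327*(6/25 + 6/25)) = sqrt(-483284 - 327*12/25) = sqrt(-483284 - 3924/25) = sqrt(-12086024/25) = 2*I*sqrt(3021506)/5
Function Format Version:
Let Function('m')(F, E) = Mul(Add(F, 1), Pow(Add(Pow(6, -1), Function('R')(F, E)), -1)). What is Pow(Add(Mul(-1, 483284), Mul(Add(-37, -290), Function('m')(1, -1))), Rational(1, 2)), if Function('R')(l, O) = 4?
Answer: Mul(Rational(2, 5), I, Pow(3021506, Rational(1, 2))) ≈ Mul(695.30, I)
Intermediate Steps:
Function('m')(F, E) = Add(Rational(6, 25), Mul(Rational(6, 25), F)) (Function('m')(F, E) = Mul(Add(F, 1), Pow(Add(Pow(6, -1), 4), -1)) = Mul(Add(1, F), Pow(Add(Rational(1, 6), 4), -1)) = Mul(Add(1, F), Pow(Rational(25, 6), -1)) = Mul(Add(1, F), Rational(6, 25)) = Add(Rational(6, 25), Mul(Rational(6, 25), F)))
Pow(Add(Mul(-1, 483284), Mul(Add(-37, -290), Function('m')(1, -1))), Rational(1, 2)) = Pow(Add(Mul(-1, 483284), Mul(Add(-37, -290), Add(Rational(6, 25), Mul(Rational(6, 25), 1)))), Rational(1, 2)) = Pow(Add(-483284, Mul(-327, Add(Rational(6, 25), Rational(6, 25)))), Rational(1, 2)) = Pow(Add(-483284, Mul(-327, Rational(12, 25))), Rational(1, 2)) = Pow(Add(-483284, Rational(-3924, 25)), Rational(1, 2)) = Pow(Rational(-12086024, 25), Rational(1, 2)) = Mul(Rational(2, 5), I, Pow(3021506, Rational(1, 2)))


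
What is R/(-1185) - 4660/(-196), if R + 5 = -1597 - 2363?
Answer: 314962/11613 ≈ 27.121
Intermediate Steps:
R = -3965 (R = -5 + (-1597 - 2363) = -5 - 3960 = -3965)
R/(-1185) - 4660/(-196) = -3965/(-1185) - 4660/(-196) = -3965*(-1/1185) - 4660*(-1/196) = 793/237 + 1165/49 = 314962/11613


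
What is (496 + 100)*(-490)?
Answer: -292040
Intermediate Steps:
(496 + 100)*(-490) = 596*(-490) = -292040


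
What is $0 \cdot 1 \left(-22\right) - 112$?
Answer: $-112$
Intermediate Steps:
$0 \cdot 1 \left(-22\right) - 112 = 0 \left(-22\right) - 112 = 0 - 112 = -112$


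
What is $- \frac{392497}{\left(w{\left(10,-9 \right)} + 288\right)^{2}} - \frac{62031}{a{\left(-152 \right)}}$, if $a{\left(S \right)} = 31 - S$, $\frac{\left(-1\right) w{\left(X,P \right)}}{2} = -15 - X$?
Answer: $- \frac{2386165505}{6968884} \approx -342.4$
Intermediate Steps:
$w{\left(X,P \right)} = 30 + 2 X$ ($w{\left(X,P \right)} = - 2 \left(-15 - X\right) = 30 + 2 X$)
$- \frac{392497}{\left(w{\left(10,-9 \right)} + 288\right)^{2}} - \frac{62031}{a{\left(-152 \right)}} = - \frac{392497}{\left(\left(30 + 2 \cdot 10\right) + 288\right)^{2}} - \frac{62031}{31 - -152} = - \frac{392497}{\left(\left(30 + 20\right) + 288\right)^{2}} - \frac{62031}{31 + 152} = - \frac{392497}{\left(50 + 288\right)^{2}} - \frac{62031}{183} = - \frac{392497}{338^{2}} - \frac{20677}{61} = - \frac{392497}{114244} - \frac{20677}{61} = - \frac{2386165505}{6968884}$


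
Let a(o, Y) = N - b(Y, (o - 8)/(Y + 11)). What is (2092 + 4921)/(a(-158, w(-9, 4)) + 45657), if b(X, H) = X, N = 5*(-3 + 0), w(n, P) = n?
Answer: 7013/45651 ≈ 0.15362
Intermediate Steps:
N = -15 (N = 5*(-3) = -15)
a(o, Y) = -15 - Y
(2092 + 4921)/(a(-158, w(-9, 4)) + 45657) = (2092 + 4921)/((-15 - 1*(-9)) + 45657) = 7013/((-15 + 9) + 45657) = 7013/(-6 + 45657) = 7013/45651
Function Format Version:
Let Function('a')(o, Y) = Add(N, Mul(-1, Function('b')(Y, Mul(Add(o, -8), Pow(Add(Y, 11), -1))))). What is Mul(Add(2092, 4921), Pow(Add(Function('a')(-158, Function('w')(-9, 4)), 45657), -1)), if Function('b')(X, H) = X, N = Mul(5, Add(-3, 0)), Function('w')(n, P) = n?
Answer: Rational(7013, 45651) ≈ 0.15362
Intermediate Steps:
N = -15 (N = Mul(5, -3) = -15)
Function('a')(o, Y) = Add(-15, Mul(-1, Y))
Mul(Add(2092, 4921), Pow(Add(Function('a')(-158, Function('w')(-9, 4)), 45657), -1)) = Mul(Add(2092, 4921), Pow(Add(Add(-15, Mul(-1, -9)), 45657), -1)) = Mul(7013, Pow(Add(Add(-15, 9), 45657), -1)) = Mul(7013, Pow(Add(-6, 45657), -1)) = Mul(7013, Pow(45651, -1)) = Mul(7013, Rational(1, 45651)) = Rational(7013, 45651)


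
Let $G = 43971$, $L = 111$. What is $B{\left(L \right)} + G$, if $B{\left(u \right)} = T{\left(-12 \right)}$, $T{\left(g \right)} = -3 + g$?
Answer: $43956$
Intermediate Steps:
$B{\left(u \right)} = -15$ ($B{\left(u \right)} = -3 - 12 = -15$)
$B{\left(L \right)} + G = -15 + 43971 = 43956$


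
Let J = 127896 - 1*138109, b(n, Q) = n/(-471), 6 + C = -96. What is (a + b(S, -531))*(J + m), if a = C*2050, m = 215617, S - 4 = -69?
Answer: -6743141844380/157 ≈ -4.2950e+10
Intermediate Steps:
C = -102 (C = -6 - 96 = -102)
S = -65 (S = 4 - 69 = -65)
b(n, Q) = -n/471 (b(n, Q) = n*(-1/471) = -n/471)
a = -209100 (a = -102*2050 = -209100)
J = -10213 (J = 127896 - 138109 = -10213)
(a + b(S, -531))*(J + m) = (-209100 - 1/471*(-65))*(-10213 + 215617) = (-209100 + 65/471)*205404 = -98486035/471*205404 = -6743141844380/157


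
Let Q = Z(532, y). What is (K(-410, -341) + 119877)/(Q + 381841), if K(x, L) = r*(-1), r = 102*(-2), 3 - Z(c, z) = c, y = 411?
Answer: 40027/127104 ≈ 0.31492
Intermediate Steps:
Z(c, z) = 3 - c
r = -204
Q = -529 (Q = 3 - 1*532 = 3 - 532 = -529)
K(x, L) = 204 (K(x, L) = -204*(-1) = 204)
(K(-410, -341) + 119877)/(Q + 381841) = (204 + 119877)/(-529 + 381841) = 120081/381312 = 120081*(1/381312) = 40027/127104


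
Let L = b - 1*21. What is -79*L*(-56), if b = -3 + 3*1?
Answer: -92904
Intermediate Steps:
b = 0 (b = -3 + 3 = 0)
L = -21 (L = 0 - 1*21 = 0 - 21 = -21)
-79*L*(-56) = -79*(-21)*(-56) = 1659*(-56) = -92904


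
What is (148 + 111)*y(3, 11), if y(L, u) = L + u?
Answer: 3626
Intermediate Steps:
(148 + 111)*y(3, 11) = (148 + 111)*(3 + 11) = 259*14 = 3626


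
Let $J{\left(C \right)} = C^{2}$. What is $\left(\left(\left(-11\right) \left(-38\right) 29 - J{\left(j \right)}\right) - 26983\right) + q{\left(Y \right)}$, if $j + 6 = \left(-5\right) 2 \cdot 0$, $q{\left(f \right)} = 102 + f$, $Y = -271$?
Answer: $-15066$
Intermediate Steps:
$j = -6$ ($j = -6 + \left(-5\right) 2 \cdot 0 = -6 - 0 = -6 + 0 = -6$)
$\left(\left(\left(-11\right) \left(-38\right) 29 - J{\left(j \right)}\right) - 26983\right) + q{\left(Y \right)} = \left(\left(\left(-11\right) \left(-38\right) 29 - \left(-6\right)^{2}\right) - 26983\right) + \left(102 - 271\right) = \left(\left(418 \cdot 29 - 36\right) - 26983\right) - 169 = \left(\left(12122 - 36\right) - 26983\right) - 169 = \left(12086 - 26983\right) - 169 = -14897 - 169 = -15066$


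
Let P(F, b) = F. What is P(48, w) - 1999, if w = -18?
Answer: -1951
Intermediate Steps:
P(48, w) - 1999 = 48 - 1999 = -1951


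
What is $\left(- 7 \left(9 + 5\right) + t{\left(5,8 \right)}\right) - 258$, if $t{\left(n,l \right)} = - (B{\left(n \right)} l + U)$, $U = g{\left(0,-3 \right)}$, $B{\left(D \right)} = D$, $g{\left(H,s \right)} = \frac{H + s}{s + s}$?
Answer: $- \frac{793}{2} \approx -396.5$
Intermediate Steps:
$g{\left(H,s \right)} = \frac{H + s}{2 s}$
$U = \frac{1}{2}$ ($U = \frac{0 - 3}{2 \left(-3\right)} = \frac{1}{2} \left(- \frac{1}{3}\right) \left(-3\right) = \frac{1}{2} \approx 0.5$)
$t{\left(n,l \right)} = - \frac{1}{2} - l n$ ($t{\left(n,l \right)} = - (n l + \frac{1}{2}) = - (l n + \frac{1}{2}) = - (\frac{1}{2} + l n) = - \frac{1}{2} - l n$)
$\left(- 7 \left(9 + 5\right) + t{\left(5,8 \right)}\right) - 258 = \left(- 7 \left(9 + 5\right) - \left(\frac{1}{2} + 8 \cdot 5\right)\right) - 258 = \left(\left(-7\right) 14 - \frac{81}{2}\right) - 258 = \left(-98 - \frac{81}{2}\right) - 258 = - \frac{277}{2} - 258 = - \frac{793}{2}$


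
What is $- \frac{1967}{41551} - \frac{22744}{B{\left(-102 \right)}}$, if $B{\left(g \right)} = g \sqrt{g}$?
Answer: $- \frac{1967}{41551} - \frac{5686 i \sqrt{102}}{2601} \approx -0.047339 - 22.078 i$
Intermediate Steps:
$B{\left(g \right)} = g^{\frac{3}{2}}$
$- \frac{1967}{41551} - \frac{22744}{B{\left(-102 \right)}} = - \frac{1967}{41551} - \frac{22744}{\left(-102\right)^{\frac{3}{2}}} = \left(-1967\right) \frac{1}{41551} - \frac{22744}{\left(-102\right) i \sqrt{102}} = - \frac{1967}{41551} - 22744 \frac{i \sqrt{102}}{10404} = - \frac{1967}{41551} - \frac{5686 i \sqrt{102}}{2601}$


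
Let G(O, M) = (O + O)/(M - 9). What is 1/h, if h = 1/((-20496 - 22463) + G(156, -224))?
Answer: -10009759/233 ≈ -42960.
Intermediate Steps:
G(O, M) = 2*O/(-9 + M) (G(O, M) = (2*O)/(-9 + M) = 2*O/(-9 + M))
h = -233/10009759 (h = 1/((-20496 - 22463) + 2*156/(-9 - 224)) = 1/(-42959 + 2*156/(-233)) = 1/(-42959 + 2*156*(-1/233)) = 1/(-42959 - 312/233) = 1/(-10009759/233) = -233/10009759 ≈ -2.3277e-5)
1/h = 1/(-233/10009759) = -10009759/233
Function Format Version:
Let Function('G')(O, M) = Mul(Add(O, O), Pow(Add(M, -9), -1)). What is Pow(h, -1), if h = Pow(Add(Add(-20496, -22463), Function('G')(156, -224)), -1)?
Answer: Rational(-10009759, 233) ≈ -42960.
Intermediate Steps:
Function('G')(O, M) = Mul(2, O, Pow(Add(-9, M), -1)) (Function('G')(O, M) = Mul(Mul(2, O), Pow(Add(-9, M), -1)) = Mul(2, O, Pow(Add(-9, M), -1)))
h = Rational(-233, 10009759) (h = Pow(Add(Add(-20496, -22463), Mul(2, 156, Pow(Add(-9, -224), -1))), -1) = Pow(Add(-42959, Mul(2, 156, Pow(-233, -1))), -1) = Pow(Add(-42959, Mul(2, 156, Rational(-1, 233))), -1) = Pow(Add(-42959, Rational(-312, 233)), -1) = Pow(Rational(-10009759, 233), -1) = Rational(-233, 10009759) ≈ -2.3277e-5)
Pow(h, -1) = Pow(Rational(-233, 10009759), -1) = Rational(-10009759, 233)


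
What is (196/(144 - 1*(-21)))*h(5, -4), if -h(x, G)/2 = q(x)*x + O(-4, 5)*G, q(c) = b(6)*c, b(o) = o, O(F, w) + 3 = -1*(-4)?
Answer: -57232/165 ≈ -346.86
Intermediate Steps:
O(F, w) = 1 (O(F, w) = -3 - 1*(-4) = -3 + 4 = 1)
q(c) = 6*c
h(x, G) = -12*x² - 2*G (h(x, G) = -2*((6*x)*x + 1*G) = -2*(6*x² + G) = -2*(G + 6*x²) = -12*x² - 2*G)
(196/(144 - 1*(-21)))*h(5, -4) = (196/(144 - 1*(-21)))*(-12*5² - 2*(-4)) = (196/(144 + 21))*(-12*25 + 8) = (196/165)*(-300 + 8) = (196*(1/165))*(-292) = (196/165)*(-292) = -57232/165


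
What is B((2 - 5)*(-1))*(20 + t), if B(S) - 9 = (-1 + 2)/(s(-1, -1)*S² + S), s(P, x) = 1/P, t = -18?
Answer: 53/3 ≈ 17.667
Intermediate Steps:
B(S) = 9 + 1/(S - S²) (B(S) = 9 + (-1 + 2)/(S²/(-1) + S) = 9 + 1/(-S² + S) = 9 + 1/(S - S²))
B((2 - 5)*(-1))*(20 + t) = ((1 - 9*(2 - 5)² + 9*((2 - 5)*(-1)))/((((2 - 5)*(-1)))*(1 - (2 - 5)*(-1))))*(20 - 18) = ((1 - 9*(-3*(-1))² + 9*(-3*(-1)))/(((-3*(-1)))*(1 - (-3)*(-1))))*2 = ((1 - 9*3² + 9*3)/(3*(1 - 1*3)))*2 = ((1 - 9*9 + 27)/(3*(1 - 3)))*2 = ((⅓)*(1 - 81 + 27)/(-2))*2 = ((⅓)*(-½)*(-53))*2 = (53/6)*2 = 53/3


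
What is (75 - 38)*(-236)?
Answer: -8732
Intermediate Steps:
(75 - 38)*(-236) = 37*(-236) = -8732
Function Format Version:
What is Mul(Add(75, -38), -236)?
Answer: -8732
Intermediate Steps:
Mul(Add(75, -38), -236) = Mul(37, -236) = -8732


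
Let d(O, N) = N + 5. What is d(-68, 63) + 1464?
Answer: 1532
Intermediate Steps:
d(O, N) = 5 + N
d(-68, 63) + 1464 = (5 + 63) + 1464 = 68 + 1464 = 1532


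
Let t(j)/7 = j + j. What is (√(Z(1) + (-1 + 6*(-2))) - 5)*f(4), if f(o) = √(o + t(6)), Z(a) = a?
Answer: -10*√22 + 4*I*√66 ≈ -46.904 + 32.496*I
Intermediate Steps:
t(j) = 14*j (t(j) = 7*(j + j) = 7*(2*j) = 14*j)
f(o) = √(84 + o) (f(o) = √(o + 14*6) = √(o + 84) = √(84 + o))
(√(Z(1) + (-1 + 6*(-2))) - 5)*f(4) = (√(1 + (-1 + 6*(-2))) - 5)*√(84 + 4) = (√(1 + (-1 - 12)) - 5)*√88 = (√(1 - 13) - 5)*(2*√22) = (√(-12) - 5)*(2*√22) = (2*I*√3 - 5)*(2*√22) = (-5 + 2*I*√3)*(2*√22) = 2*√22*(-5 + 2*I*√3)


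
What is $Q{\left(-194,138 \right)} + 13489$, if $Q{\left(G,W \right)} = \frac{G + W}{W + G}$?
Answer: $13490$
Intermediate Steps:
$Q{\left(G,W \right)} = 1$ ($Q{\left(G,W \right)} = \frac{G + W}{G + W} = 1$)
$Q{\left(-194,138 \right)} + 13489 = 1 + 13489 = 13490$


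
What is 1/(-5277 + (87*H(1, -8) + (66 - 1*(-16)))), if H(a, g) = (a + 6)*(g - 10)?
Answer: -1/16157 ≈ -6.1893e-5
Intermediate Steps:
H(a, g) = (-10 + g)*(6 + a) (H(a, g) = (6 + a)*(-10 + g) = (-10 + g)*(6 + a))
1/(-5277 + (87*H(1, -8) + (66 - 1*(-16)))) = 1/(-5277 + (87*(-60 - 10*1 + 6*(-8) + 1*(-8)) + (66 - 1*(-16)))) = 1/(-5277 + (87*(-60 - 10 - 48 - 8) + (66 + 16))) = 1/(-5277 + (87*(-126) + 82)) = 1/(-5277 + (-10962 + 82)) = 1/(-5277 - 10880) = 1/(-16157) = -1/16157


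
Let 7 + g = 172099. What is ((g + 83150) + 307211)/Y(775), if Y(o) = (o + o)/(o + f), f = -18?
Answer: 425776921/1550 ≈ 2.7470e+5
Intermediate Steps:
g = 172092 (g = -7 + 172099 = 172092)
Y(o) = 2*o/(-18 + o) (Y(o) = (o + o)/(o - 18) = (2*o)/(-18 + o) = 2*o/(-18 + o))
((g + 83150) + 307211)/Y(775) = ((172092 + 83150) + 307211)/((2*775/(-18 + 775))) = (255242 + 307211)/((2*775/757)) = 562453/((2*775*(1/757))) = 562453/(1550/757) = 562453*(757/1550) = 425776921/1550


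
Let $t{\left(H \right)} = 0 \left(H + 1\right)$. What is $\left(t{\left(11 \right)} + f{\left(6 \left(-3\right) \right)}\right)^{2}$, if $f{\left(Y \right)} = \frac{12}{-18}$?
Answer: $\frac{4}{9} \approx 0.44444$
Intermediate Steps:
$f{\left(Y \right)} = - \frac{2}{3}$ ($f{\left(Y \right)} = 12 \left(- \frac{1}{18}\right) = - \frac{2}{3}$)
$t{\left(H \right)} = 0$ ($t{\left(H \right)} = 0 \left(1 + H\right) = 0$)
$\left(t{\left(11 \right)} + f{\left(6 \left(-3\right) \right)}\right)^{2} = \left(0 - \frac{2}{3}\right)^{2} = \left(- \frac{2}{3}\right)^{2} = \frac{4}{9}$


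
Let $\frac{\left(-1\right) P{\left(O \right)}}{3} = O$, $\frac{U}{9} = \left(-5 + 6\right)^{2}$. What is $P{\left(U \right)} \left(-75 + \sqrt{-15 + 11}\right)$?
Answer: $2025 - 54 i \approx 2025.0 - 54.0 i$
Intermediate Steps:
$U = 9$ ($U = 9 \left(-5 + 6\right)^{2} = 9 \cdot 1^{2} = 9 \cdot 1 = 9$)
$P{\left(O \right)} = - 3 O$
$P{\left(U \right)} \left(-75 + \sqrt{-15 + 11}\right) = \left(-3\right) 9 \left(-75 + \sqrt{-15 + 11}\right) = - 27 \left(-75 + \sqrt{-4}\right) = - 27 \left(-75 + 2 i\right) = 2025 - 54 i$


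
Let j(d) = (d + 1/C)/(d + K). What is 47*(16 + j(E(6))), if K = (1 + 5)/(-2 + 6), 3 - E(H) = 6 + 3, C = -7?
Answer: 51418/63 ≈ 816.16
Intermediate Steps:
E(H) = -6 (E(H) = 3 - (6 + 3) = 3 - 1*9 = 3 - 9 = -6)
K = 3/2 (K = 6/4 = 6*(¼) = 3/2 ≈ 1.5000)
j(d) = (-⅐ + d)/(3/2 + d) (j(d) = (d + 1/(-7))/(d + 3/2) = (d - ⅐)/(3/2 + d) = (-⅐ + d)/(3/2 + d))
47*(16 + j(E(6))) = 47*(16 + 2*(-1 + 7*(-6))/(7*(3 + 2*(-6)))) = 47*(16 + 2*(-1 - 42)/(7*(3 - 12))) = 47*(16 + (2/7)*(-43)/(-9)) = 47*(16 + (2/7)*(-⅑)*(-43)) = 47*(16 + 86/63) = 47*(1094/63) = 51418/63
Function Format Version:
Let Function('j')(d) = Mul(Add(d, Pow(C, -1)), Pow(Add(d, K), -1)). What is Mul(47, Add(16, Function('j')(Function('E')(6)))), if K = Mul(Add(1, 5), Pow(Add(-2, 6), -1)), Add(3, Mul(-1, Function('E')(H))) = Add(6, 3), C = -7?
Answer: Rational(51418, 63) ≈ 816.16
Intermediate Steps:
Function('E')(H) = -6 (Function('E')(H) = Add(3, Mul(-1, Add(6, 3))) = Add(3, Mul(-1, 9)) = Add(3, -9) = -6)
K = Rational(3, 2) (K = Mul(6, Pow(4, -1)) = Mul(6, Rational(1, 4)) = Rational(3, 2) ≈ 1.5000)
Function('j')(d) = Mul(Pow(Add(Rational(3, 2), d), -1), Add(Rational(-1, 7), d)) (Function('j')(d) = Mul(Add(d, Pow(-7, -1)), Pow(Add(d, Rational(3, 2)), -1)) = Mul(Add(d, Rational(-1, 7)), Pow(Add(Rational(3, 2), d), -1)) = Mul(Add(Rational(-1, 7), d), Pow(Add(Rational(3, 2), d), -1)) = Mul(Pow(Add(Rational(3, 2), d), -1), Add(Rational(-1, 7), d)))
Mul(47, Add(16, Function('j')(Function('E')(6)))) = Mul(47, Add(16, Mul(Rational(2, 7), Pow(Add(3, Mul(2, -6)), -1), Add(-1, Mul(7, -6))))) = Mul(47, Add(16, Mul(Rational(2, 7), Pow(Add(3, -12), -1), Add(-1, -42)))) = Mul(47, Add(16, Mul(Rational(2, 7), Pow(-9, -1), -43))) = Mul(47, Add(16, Mul(Rational(2, 7), Rational(-1, 9), -43))) = Mul(47, Add(16, Rational(86, 63))) = Mul(47, Rational(1094, 63)) = Rational(51418, 63)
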